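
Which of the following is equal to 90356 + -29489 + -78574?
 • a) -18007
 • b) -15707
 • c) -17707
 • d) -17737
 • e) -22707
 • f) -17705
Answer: c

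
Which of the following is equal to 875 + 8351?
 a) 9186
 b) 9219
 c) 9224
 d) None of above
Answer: d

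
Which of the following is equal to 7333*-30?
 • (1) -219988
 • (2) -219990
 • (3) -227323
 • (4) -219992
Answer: 2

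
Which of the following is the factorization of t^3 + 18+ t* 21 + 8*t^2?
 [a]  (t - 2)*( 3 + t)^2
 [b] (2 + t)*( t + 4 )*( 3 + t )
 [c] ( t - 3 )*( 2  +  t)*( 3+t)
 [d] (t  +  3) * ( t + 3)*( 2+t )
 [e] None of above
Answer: d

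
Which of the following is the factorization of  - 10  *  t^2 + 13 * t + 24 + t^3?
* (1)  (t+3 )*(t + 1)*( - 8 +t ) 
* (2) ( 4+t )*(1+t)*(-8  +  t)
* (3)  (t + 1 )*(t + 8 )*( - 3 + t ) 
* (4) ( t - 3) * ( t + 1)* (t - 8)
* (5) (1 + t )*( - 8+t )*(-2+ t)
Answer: 4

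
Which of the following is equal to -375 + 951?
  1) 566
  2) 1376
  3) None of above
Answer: 3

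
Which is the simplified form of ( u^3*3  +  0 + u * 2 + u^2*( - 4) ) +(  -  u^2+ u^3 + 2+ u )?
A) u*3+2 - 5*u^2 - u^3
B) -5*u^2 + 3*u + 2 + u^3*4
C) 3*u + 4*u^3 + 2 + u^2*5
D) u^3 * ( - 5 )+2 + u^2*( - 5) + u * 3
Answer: B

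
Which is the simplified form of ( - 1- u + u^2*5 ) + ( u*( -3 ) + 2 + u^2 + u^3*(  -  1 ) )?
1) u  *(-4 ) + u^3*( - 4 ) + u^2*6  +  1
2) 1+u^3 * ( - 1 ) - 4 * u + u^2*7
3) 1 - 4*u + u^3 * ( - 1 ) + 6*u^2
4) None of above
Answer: 3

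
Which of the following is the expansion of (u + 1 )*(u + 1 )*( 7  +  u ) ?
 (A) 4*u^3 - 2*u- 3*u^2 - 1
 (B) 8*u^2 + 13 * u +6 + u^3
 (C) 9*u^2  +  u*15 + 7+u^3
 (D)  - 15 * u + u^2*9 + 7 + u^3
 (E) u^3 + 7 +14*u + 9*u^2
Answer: C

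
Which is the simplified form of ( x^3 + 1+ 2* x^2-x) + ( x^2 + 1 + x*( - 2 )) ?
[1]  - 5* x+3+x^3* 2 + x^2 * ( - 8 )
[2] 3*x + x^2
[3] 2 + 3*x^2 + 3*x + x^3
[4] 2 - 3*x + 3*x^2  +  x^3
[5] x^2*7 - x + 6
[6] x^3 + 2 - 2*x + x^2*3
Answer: 4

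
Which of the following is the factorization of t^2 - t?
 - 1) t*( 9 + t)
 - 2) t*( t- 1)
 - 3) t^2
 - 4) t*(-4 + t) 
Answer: 2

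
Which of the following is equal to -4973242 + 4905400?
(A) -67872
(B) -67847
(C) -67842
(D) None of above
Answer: C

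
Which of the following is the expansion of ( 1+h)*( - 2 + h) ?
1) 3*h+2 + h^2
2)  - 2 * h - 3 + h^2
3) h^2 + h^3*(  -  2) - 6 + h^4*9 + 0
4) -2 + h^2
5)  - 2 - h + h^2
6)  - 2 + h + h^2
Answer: 5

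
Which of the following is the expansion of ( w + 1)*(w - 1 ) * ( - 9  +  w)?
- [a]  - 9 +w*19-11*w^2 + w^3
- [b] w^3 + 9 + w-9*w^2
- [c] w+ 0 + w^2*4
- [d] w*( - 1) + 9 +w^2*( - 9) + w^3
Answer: d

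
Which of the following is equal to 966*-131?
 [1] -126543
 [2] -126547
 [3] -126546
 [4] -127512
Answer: 3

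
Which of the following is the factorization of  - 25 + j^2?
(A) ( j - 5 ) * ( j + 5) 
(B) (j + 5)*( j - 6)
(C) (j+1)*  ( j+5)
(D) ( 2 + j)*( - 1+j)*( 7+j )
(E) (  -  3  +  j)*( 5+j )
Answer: A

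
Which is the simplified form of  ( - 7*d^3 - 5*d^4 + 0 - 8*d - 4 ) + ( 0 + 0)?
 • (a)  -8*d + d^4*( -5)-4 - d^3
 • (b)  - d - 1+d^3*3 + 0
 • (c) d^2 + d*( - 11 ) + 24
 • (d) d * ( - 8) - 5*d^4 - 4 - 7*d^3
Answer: d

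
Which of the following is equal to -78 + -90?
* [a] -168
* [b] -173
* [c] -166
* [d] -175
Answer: a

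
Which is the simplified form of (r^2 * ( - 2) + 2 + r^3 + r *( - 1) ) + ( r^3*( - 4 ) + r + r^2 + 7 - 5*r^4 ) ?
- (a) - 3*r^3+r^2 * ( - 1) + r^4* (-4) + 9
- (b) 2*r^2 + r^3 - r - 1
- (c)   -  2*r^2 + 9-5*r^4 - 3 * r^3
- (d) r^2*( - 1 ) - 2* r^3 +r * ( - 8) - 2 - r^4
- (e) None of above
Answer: e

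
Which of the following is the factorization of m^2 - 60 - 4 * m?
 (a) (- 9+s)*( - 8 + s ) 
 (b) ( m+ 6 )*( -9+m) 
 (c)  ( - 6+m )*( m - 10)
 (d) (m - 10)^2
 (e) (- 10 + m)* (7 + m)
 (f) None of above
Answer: f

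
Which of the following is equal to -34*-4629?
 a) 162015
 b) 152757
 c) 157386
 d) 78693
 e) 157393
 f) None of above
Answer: c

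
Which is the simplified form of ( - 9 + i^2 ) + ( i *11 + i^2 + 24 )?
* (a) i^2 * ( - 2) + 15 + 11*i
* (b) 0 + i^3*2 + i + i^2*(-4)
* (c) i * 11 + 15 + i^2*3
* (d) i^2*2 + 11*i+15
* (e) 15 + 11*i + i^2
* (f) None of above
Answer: d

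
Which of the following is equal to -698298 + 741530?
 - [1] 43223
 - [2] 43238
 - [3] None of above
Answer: 3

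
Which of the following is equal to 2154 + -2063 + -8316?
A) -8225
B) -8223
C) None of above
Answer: A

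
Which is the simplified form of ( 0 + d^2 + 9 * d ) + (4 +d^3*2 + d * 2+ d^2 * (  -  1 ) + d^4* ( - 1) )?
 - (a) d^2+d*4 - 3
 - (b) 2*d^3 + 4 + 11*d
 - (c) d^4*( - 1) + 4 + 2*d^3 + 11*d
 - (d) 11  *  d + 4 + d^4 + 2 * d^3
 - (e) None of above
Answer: c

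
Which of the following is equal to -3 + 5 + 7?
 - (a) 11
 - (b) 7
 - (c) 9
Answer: c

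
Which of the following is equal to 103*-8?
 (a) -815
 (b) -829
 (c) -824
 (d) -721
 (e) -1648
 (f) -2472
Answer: c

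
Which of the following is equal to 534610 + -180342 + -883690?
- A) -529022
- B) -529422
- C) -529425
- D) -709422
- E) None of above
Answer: B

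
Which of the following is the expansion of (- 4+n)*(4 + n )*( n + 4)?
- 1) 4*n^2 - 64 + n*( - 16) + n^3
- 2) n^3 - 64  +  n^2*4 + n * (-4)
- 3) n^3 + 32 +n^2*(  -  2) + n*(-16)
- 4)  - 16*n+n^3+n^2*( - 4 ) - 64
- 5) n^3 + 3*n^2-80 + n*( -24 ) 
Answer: 1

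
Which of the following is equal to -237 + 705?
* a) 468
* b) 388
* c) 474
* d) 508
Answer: a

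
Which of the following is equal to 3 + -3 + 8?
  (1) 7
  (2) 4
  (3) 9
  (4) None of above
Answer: 4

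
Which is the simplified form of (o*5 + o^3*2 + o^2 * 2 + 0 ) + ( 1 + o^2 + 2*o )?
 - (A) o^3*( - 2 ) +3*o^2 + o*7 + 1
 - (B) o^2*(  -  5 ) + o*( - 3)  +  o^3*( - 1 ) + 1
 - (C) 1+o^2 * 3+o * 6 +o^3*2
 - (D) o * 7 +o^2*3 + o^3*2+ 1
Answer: D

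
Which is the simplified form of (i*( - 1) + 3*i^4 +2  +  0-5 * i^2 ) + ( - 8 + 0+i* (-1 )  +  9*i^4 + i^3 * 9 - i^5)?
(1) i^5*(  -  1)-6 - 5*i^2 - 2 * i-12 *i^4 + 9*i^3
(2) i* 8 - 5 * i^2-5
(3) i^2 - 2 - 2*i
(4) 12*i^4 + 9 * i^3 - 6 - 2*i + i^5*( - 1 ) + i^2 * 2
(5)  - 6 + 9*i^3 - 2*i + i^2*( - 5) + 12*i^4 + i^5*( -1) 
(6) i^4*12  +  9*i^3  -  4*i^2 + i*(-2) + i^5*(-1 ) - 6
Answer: 5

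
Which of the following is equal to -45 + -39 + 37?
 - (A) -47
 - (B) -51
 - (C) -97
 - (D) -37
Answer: A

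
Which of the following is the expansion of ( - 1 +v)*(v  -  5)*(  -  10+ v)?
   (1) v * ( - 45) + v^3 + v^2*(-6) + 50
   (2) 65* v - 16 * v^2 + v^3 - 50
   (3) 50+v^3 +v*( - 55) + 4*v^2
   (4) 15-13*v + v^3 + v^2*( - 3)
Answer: 2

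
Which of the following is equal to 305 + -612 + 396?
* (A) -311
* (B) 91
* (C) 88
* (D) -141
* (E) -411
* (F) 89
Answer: F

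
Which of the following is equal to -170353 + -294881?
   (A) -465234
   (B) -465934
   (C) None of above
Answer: A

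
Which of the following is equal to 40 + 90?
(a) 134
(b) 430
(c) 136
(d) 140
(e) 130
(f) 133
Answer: e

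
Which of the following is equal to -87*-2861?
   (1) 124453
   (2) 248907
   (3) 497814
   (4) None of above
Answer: 2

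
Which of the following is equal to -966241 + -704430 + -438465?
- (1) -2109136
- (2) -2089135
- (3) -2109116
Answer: 1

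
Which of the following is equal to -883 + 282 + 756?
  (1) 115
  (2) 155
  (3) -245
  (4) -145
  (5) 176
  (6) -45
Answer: 2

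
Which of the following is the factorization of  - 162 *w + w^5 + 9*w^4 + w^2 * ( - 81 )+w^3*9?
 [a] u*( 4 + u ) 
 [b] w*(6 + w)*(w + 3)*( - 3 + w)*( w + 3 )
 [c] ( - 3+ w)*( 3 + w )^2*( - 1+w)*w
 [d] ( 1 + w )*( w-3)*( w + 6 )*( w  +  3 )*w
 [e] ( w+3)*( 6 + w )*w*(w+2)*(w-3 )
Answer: b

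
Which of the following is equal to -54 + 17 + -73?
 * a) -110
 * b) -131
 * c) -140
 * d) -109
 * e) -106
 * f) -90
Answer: a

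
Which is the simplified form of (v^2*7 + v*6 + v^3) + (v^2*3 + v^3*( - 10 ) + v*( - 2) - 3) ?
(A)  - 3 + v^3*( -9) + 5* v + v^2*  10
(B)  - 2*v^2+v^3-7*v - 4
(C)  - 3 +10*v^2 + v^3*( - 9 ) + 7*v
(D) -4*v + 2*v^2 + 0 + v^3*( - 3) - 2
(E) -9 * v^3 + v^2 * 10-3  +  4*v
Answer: E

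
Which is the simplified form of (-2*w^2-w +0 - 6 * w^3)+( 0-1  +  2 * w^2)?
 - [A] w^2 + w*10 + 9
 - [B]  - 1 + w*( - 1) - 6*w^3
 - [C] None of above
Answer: B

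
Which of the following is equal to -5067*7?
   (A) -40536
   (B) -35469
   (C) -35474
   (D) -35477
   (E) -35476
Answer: B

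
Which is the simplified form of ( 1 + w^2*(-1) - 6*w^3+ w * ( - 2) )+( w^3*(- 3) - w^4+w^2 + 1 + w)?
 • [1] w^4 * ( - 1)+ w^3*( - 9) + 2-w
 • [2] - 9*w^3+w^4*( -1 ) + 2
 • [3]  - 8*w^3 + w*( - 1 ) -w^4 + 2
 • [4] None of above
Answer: 1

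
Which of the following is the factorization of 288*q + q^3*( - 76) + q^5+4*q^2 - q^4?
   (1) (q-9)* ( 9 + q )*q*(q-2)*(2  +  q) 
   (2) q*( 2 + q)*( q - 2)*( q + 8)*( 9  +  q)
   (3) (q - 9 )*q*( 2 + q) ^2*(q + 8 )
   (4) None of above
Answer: 4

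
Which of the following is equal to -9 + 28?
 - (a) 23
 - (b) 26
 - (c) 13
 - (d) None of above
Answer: d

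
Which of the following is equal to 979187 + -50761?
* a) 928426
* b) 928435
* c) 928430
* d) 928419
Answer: a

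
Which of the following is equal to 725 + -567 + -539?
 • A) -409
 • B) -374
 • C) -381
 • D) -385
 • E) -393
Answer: C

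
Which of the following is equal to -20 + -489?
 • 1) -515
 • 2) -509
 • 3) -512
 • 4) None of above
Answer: 2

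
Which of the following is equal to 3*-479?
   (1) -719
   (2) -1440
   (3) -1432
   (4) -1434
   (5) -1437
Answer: 5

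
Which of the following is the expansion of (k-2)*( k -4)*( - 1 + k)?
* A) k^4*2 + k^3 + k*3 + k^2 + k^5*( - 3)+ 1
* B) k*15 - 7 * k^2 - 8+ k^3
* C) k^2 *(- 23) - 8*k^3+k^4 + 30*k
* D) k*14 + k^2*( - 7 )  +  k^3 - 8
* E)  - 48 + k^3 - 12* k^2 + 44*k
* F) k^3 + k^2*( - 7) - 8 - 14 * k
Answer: D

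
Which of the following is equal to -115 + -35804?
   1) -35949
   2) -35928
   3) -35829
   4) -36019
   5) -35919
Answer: 5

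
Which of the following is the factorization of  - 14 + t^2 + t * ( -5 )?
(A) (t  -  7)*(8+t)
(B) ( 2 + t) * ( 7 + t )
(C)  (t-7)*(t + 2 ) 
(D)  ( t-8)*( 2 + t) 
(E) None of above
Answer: C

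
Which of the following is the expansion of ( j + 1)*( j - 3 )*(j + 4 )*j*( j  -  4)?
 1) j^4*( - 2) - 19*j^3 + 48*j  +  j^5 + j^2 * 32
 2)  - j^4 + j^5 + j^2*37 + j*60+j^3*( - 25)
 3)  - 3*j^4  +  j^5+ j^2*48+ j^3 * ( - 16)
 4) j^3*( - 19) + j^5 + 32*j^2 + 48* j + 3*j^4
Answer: 1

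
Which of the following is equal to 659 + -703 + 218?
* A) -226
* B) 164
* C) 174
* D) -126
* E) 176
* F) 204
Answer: C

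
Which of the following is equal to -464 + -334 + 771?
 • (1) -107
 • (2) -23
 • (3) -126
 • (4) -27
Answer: 4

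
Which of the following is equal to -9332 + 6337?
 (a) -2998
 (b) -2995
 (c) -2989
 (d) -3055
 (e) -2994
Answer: b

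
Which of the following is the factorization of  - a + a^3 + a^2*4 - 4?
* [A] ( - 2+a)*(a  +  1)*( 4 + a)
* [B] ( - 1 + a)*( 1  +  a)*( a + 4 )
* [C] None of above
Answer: B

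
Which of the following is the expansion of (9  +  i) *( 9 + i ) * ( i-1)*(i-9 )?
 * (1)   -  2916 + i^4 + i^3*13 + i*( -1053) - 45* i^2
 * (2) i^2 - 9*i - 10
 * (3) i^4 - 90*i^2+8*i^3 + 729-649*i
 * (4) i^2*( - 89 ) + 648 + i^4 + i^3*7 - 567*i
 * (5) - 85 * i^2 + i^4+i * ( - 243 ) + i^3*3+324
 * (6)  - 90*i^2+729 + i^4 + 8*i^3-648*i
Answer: 6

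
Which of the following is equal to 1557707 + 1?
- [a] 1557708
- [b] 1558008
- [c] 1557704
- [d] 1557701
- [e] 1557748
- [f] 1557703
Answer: a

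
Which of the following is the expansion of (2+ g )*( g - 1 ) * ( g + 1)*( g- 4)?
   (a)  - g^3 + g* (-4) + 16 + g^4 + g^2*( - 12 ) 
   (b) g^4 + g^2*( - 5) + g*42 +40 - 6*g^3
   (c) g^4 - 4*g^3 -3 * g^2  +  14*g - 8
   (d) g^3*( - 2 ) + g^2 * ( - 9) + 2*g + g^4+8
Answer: d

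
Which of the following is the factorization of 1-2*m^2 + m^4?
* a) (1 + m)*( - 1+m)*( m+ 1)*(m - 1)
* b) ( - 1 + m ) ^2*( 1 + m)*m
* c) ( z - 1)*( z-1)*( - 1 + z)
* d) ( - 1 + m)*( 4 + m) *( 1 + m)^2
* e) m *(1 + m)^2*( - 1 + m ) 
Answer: a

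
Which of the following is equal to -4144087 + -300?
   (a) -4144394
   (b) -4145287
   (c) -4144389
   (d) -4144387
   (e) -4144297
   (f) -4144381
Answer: d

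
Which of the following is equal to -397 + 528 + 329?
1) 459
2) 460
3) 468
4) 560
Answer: 2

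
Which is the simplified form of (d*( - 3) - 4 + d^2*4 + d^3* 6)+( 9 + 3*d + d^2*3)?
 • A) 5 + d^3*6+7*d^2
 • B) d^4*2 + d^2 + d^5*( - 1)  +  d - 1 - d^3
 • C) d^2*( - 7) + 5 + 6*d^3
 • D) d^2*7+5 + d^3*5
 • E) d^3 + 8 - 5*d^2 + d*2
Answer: A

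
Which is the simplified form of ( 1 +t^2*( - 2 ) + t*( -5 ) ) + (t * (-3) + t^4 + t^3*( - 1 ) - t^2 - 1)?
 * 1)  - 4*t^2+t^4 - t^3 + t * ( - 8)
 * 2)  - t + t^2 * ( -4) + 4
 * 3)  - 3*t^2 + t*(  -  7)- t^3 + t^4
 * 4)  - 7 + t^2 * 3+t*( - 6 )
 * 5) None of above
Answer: 5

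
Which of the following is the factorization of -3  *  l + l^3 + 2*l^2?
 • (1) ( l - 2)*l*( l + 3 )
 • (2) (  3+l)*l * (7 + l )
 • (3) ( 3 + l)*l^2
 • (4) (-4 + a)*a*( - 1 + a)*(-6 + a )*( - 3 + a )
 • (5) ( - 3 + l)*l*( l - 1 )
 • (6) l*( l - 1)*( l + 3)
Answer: 6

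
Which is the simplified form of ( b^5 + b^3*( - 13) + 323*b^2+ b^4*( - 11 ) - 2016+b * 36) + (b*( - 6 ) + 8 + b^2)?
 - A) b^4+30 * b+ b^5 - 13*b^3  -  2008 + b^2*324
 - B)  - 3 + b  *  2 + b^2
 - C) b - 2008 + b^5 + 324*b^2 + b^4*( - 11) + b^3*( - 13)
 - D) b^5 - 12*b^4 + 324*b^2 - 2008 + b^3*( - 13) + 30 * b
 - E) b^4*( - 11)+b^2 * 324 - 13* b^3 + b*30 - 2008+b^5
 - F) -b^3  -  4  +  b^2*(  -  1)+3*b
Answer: E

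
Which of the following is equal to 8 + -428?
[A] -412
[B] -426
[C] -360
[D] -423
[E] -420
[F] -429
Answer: E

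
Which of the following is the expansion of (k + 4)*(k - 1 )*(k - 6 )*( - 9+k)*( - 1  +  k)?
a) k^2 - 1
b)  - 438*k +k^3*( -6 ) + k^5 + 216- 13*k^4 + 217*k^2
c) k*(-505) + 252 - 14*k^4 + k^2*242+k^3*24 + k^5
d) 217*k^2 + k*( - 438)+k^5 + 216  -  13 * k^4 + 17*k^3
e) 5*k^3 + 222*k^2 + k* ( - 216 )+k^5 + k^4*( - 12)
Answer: d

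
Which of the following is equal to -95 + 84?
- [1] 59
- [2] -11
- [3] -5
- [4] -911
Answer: 2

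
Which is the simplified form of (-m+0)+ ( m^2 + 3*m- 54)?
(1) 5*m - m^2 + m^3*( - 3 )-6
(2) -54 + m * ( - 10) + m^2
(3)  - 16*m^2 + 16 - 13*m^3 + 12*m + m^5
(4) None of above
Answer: 4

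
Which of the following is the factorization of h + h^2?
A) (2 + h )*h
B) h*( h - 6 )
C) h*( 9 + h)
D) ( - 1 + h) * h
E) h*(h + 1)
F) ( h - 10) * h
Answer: E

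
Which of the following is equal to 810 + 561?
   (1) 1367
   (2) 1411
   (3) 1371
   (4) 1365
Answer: 3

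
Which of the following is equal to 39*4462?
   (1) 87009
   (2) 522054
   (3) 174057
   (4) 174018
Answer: 4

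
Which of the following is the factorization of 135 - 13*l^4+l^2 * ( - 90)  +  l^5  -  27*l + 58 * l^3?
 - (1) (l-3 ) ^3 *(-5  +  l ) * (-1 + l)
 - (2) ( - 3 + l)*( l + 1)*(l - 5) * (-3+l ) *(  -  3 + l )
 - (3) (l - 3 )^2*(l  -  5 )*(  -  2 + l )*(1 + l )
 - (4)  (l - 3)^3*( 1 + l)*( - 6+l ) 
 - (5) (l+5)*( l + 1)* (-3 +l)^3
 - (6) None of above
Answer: 2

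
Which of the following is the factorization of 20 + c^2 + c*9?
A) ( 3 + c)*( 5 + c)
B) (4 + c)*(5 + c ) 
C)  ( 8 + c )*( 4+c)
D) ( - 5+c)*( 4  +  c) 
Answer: B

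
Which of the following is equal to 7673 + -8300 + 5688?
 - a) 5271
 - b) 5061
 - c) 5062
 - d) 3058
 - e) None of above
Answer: b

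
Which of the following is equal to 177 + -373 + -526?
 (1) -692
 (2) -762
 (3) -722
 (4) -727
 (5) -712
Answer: 3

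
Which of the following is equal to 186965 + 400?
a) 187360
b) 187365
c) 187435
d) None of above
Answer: b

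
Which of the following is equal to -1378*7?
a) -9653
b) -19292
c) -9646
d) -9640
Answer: c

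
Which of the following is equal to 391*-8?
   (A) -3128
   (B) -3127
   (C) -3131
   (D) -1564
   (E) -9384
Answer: A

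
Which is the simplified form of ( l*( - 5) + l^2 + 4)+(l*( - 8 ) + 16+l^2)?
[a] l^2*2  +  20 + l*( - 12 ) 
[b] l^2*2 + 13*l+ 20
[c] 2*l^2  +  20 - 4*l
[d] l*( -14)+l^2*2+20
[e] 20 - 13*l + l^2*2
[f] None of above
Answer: e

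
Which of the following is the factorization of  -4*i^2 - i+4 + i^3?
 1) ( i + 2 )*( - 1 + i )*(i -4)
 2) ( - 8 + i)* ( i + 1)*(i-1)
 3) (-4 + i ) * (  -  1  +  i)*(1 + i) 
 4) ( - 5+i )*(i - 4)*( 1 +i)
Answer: 3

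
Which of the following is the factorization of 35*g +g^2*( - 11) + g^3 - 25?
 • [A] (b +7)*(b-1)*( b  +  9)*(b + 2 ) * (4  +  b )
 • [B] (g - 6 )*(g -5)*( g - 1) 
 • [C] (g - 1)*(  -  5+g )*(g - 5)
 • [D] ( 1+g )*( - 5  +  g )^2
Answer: C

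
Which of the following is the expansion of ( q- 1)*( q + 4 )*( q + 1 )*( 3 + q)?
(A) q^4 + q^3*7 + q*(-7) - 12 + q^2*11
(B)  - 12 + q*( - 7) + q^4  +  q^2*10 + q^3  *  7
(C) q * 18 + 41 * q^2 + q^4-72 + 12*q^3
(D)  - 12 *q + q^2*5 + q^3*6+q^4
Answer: A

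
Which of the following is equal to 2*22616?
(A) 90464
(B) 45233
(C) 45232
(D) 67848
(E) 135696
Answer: C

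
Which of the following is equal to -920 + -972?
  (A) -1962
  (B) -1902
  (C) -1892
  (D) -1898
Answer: C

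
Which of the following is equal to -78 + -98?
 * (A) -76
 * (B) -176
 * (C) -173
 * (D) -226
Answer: B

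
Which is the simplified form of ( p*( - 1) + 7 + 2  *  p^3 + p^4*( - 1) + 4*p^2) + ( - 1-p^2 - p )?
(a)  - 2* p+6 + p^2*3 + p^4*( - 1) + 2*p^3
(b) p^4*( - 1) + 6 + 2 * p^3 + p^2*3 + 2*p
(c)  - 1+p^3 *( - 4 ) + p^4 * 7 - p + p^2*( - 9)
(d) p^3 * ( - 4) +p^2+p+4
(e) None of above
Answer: a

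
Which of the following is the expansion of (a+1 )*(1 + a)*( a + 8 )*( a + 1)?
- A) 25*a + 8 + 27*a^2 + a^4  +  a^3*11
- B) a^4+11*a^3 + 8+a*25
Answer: A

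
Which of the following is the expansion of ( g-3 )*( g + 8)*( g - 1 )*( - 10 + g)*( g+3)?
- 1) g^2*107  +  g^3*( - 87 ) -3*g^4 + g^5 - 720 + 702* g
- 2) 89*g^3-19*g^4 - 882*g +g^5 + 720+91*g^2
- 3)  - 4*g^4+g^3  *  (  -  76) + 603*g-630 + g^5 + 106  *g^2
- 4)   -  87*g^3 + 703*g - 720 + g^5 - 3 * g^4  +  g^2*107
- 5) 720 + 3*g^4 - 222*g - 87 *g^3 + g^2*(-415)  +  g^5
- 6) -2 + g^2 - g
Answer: 1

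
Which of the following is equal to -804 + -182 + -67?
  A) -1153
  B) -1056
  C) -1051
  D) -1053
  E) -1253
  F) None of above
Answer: D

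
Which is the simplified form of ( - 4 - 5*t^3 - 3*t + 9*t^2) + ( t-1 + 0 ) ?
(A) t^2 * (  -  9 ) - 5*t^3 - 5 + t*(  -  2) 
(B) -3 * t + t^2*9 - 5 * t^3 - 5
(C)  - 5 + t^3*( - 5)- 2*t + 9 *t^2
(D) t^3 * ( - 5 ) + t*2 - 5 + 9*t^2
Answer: C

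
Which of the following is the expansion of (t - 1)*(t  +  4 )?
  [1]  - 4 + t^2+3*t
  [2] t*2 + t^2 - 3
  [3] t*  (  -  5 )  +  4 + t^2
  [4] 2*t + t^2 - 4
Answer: 1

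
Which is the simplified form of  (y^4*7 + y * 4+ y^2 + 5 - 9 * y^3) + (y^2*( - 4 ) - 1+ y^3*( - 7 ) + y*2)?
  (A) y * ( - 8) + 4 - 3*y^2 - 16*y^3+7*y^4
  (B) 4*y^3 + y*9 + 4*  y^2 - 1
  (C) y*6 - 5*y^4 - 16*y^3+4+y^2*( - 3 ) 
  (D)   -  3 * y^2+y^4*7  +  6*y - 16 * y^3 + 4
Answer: D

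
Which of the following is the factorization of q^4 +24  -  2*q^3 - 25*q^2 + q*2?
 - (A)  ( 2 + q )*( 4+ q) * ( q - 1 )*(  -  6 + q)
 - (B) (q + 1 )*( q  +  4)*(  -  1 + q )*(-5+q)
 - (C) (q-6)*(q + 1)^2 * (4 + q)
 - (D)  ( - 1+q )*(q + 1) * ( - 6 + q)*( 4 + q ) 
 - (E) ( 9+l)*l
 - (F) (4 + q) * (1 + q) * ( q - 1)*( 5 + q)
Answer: D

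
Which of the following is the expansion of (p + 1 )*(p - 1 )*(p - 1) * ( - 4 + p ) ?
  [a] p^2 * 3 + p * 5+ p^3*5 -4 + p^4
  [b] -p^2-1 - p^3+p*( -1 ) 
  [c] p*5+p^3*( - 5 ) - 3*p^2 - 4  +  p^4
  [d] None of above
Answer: d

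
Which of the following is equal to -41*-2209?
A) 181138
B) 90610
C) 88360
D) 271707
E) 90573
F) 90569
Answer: F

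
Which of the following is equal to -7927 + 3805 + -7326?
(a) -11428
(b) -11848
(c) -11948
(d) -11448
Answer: d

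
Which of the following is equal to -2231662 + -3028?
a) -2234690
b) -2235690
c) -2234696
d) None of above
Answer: a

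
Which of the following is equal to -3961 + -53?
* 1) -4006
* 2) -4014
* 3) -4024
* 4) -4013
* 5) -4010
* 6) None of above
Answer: 2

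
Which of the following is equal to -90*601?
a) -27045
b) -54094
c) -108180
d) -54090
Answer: d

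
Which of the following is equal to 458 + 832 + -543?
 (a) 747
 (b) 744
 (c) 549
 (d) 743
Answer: a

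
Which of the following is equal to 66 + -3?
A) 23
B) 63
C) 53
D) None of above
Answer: B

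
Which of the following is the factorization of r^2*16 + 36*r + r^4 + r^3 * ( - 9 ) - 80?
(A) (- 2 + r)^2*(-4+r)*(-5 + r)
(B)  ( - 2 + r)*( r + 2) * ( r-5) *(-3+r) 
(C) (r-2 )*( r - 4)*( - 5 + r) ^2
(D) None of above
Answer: D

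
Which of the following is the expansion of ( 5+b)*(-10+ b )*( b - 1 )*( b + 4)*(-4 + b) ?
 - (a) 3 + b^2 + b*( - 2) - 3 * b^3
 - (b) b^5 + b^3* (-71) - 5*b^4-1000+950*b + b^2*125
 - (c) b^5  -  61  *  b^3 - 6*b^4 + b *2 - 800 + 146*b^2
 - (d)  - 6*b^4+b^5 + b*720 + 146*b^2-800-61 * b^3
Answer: d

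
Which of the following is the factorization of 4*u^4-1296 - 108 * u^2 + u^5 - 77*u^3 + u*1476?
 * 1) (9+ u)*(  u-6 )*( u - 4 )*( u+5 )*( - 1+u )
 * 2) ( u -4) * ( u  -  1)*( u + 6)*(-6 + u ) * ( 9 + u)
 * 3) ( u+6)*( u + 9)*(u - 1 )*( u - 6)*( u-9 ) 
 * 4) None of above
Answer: 2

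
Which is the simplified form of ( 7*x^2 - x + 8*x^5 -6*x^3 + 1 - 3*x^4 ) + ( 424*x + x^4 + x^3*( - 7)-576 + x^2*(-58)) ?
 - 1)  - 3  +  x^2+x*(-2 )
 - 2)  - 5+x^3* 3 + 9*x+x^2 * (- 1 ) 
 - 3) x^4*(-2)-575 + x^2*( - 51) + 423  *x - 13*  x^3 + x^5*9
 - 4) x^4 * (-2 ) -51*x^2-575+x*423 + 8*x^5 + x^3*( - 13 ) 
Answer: 4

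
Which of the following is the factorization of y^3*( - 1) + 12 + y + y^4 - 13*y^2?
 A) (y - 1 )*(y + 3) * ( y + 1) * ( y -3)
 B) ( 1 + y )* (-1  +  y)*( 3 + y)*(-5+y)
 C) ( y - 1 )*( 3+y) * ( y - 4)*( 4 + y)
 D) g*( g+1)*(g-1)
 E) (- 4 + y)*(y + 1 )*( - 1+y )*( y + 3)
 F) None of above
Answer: E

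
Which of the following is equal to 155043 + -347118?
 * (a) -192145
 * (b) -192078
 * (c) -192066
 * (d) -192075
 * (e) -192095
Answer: d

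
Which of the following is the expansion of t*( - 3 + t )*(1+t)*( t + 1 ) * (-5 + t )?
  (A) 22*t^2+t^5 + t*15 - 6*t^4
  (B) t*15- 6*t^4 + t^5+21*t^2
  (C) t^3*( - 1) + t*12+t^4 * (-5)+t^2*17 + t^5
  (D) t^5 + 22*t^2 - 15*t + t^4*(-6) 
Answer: A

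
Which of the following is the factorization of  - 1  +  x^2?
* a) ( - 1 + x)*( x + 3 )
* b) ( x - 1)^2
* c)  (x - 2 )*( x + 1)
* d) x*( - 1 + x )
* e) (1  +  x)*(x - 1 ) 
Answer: e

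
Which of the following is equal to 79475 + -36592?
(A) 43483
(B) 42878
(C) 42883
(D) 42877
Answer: C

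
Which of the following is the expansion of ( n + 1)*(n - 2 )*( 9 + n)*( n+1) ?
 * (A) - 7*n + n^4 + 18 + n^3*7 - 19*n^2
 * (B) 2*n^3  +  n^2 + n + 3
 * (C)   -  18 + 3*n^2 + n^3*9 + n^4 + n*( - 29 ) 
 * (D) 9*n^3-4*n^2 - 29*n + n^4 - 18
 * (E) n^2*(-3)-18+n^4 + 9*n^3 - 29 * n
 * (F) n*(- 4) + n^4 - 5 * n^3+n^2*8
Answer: E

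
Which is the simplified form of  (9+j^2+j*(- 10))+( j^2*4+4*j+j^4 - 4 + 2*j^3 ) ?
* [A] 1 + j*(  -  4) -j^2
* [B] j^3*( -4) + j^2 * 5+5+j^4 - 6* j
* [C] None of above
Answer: C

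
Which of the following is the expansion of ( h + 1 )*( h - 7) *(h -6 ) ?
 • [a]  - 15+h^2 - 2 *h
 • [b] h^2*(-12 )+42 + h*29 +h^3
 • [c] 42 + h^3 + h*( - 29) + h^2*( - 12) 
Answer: b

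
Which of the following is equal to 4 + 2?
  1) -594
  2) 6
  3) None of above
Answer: 2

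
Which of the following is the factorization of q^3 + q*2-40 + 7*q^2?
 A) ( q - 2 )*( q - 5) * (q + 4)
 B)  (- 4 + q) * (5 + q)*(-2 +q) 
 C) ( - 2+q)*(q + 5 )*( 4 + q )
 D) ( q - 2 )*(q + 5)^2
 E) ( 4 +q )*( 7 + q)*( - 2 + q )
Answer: C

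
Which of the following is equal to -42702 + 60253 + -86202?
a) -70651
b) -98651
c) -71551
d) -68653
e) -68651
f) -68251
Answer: e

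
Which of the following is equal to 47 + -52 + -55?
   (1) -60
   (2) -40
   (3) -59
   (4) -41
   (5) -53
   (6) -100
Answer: 1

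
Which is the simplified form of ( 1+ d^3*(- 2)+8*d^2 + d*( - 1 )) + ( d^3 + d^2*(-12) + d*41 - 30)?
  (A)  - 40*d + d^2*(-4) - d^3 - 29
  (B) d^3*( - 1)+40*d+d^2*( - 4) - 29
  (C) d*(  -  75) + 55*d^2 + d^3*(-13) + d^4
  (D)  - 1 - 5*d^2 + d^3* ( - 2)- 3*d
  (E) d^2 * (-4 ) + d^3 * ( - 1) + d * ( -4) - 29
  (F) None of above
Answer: B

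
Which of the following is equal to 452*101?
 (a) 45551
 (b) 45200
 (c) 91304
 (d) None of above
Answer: d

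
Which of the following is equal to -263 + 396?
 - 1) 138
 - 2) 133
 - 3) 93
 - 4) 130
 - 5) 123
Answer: 2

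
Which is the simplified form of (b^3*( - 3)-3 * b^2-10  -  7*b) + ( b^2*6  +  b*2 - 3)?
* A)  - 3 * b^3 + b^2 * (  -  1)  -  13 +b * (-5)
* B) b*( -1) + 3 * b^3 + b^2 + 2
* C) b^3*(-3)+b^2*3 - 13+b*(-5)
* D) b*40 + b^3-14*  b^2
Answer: C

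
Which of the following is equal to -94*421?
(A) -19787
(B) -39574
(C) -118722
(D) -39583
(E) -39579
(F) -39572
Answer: B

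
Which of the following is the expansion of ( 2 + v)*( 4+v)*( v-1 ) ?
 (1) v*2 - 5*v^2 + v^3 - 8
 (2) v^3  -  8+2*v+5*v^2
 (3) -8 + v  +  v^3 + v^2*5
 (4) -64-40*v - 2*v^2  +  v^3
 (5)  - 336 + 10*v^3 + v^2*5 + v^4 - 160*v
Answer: 2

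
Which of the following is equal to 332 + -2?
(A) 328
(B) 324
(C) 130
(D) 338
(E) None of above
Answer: E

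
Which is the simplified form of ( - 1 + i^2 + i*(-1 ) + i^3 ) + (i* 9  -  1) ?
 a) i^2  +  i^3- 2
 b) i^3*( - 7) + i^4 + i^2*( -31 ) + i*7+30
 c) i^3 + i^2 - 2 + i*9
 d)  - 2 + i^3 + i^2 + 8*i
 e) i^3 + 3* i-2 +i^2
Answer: d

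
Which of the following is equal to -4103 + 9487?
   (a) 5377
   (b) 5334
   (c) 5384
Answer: c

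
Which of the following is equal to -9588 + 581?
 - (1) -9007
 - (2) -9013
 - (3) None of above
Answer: 1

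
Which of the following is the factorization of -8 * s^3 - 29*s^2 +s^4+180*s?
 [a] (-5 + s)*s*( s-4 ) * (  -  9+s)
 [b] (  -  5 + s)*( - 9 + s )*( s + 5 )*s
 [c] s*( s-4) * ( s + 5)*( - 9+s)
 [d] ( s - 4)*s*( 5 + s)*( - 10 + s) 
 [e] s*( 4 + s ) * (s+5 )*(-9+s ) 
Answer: c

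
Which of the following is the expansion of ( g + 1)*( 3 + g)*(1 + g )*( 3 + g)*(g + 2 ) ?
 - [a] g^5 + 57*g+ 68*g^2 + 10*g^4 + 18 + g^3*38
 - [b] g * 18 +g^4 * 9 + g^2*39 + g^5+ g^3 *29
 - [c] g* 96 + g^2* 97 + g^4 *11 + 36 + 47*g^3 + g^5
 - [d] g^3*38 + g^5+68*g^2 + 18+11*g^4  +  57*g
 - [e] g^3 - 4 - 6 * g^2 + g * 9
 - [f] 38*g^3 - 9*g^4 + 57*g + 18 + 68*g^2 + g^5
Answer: a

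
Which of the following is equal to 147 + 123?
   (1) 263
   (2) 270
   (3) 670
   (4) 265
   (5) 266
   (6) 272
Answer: 2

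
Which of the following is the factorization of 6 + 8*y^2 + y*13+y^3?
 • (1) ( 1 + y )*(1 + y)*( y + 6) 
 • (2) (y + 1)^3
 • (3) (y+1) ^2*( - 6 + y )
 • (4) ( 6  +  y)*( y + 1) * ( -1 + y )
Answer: 1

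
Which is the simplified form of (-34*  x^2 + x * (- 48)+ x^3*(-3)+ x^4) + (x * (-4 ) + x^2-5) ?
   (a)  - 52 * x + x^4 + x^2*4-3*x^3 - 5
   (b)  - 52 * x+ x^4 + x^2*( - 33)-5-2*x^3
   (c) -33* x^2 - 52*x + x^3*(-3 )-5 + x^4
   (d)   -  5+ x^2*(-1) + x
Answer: c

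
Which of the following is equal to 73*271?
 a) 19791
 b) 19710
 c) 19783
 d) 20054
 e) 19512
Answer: c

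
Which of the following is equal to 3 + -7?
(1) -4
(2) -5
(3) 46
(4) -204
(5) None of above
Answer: 1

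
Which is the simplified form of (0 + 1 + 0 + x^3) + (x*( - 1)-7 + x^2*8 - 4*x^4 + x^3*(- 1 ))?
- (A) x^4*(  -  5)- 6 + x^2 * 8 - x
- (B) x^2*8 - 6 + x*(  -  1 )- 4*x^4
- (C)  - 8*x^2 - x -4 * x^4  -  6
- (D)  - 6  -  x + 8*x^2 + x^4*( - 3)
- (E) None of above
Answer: B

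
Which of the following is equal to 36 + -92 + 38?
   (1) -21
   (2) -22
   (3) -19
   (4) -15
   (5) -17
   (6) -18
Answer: 6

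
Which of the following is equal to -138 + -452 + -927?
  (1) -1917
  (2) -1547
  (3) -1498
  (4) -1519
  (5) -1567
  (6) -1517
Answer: 6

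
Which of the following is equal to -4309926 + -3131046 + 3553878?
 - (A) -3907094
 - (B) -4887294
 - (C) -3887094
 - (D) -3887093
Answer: C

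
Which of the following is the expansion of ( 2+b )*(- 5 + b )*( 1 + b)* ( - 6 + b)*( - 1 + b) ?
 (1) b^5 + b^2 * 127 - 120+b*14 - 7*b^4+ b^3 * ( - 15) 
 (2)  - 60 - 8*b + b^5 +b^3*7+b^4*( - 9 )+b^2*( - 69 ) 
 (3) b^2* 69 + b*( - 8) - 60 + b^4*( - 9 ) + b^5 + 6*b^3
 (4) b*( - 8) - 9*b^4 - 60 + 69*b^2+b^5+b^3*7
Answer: 4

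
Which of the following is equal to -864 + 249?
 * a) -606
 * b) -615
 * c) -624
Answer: b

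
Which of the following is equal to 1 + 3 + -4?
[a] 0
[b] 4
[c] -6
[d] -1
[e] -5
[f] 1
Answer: a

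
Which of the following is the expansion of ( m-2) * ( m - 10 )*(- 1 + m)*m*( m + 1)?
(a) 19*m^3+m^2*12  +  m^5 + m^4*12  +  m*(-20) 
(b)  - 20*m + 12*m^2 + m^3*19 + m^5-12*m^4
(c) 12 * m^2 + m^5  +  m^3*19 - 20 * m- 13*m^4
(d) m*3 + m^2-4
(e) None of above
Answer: b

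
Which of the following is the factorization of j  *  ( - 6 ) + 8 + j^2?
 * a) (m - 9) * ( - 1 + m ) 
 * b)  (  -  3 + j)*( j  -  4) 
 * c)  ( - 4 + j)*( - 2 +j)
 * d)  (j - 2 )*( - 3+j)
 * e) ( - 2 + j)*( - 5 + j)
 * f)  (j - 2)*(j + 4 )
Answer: c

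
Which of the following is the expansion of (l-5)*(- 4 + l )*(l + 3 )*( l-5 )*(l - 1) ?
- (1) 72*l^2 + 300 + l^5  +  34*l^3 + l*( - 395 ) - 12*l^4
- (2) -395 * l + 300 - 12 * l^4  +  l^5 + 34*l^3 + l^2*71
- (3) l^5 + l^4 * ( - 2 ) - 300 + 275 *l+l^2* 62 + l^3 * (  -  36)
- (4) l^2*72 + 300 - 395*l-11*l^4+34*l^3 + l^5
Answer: 1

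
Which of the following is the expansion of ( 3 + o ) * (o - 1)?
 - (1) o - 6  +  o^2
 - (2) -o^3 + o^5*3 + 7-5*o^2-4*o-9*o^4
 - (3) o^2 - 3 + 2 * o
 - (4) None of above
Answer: 3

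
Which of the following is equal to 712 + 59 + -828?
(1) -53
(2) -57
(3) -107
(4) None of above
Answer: 2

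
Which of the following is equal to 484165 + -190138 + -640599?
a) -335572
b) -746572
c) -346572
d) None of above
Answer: c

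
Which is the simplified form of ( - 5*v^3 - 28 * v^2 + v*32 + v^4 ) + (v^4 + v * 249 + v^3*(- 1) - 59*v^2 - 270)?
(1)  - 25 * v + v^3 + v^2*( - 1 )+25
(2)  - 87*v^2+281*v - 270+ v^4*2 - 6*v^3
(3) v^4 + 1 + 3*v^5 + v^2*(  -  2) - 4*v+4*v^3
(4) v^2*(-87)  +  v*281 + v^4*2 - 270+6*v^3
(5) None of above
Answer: 2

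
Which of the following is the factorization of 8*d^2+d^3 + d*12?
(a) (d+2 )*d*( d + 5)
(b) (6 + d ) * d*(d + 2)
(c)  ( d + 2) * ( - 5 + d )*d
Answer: b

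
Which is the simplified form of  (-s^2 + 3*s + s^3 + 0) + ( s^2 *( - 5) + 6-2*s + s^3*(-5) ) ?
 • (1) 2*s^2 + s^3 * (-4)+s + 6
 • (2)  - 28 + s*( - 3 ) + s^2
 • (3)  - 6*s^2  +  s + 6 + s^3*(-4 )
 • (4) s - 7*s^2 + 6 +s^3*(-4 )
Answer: 3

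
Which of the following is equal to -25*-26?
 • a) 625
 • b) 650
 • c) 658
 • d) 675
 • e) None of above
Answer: b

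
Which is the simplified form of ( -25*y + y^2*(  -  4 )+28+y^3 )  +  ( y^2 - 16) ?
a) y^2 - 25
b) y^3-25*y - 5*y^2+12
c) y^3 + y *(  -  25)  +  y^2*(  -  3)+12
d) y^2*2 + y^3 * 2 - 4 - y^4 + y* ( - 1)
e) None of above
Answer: c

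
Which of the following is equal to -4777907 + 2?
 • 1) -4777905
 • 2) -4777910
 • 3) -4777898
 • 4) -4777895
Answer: 1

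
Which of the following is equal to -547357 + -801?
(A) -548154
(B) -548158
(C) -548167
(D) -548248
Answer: B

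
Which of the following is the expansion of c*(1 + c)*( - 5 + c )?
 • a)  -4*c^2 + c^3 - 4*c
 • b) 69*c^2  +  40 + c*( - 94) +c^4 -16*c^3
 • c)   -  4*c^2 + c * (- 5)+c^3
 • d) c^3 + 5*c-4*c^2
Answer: c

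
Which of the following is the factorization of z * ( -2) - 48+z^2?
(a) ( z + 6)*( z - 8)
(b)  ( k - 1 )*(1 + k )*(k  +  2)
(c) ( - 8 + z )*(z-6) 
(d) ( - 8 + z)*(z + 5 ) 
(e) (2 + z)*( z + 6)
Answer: a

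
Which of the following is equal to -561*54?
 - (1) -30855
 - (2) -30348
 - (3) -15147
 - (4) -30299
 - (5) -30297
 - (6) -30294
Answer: 6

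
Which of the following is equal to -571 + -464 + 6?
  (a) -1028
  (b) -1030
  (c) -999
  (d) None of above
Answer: d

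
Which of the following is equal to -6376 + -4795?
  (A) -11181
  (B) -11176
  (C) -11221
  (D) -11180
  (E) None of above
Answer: E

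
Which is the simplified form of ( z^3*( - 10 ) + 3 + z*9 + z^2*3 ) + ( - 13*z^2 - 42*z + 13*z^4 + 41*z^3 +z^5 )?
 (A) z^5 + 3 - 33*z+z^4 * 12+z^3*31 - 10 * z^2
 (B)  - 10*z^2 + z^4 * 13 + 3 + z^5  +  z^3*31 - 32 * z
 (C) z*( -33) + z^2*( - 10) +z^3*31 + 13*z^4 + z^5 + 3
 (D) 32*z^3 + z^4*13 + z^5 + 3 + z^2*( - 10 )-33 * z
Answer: C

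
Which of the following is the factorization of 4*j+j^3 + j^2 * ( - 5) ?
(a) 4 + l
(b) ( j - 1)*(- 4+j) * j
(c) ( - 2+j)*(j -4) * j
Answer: b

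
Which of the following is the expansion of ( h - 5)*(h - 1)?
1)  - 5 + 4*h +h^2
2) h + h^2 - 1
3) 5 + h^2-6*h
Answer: 3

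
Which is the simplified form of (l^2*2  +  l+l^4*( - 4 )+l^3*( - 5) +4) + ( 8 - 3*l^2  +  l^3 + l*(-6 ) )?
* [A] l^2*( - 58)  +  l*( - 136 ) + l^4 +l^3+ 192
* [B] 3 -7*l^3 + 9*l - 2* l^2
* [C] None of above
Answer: C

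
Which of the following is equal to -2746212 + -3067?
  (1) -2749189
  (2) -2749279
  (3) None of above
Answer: 2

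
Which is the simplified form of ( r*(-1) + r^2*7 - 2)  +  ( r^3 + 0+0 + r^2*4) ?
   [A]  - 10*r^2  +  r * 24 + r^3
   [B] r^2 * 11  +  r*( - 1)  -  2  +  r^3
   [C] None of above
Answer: B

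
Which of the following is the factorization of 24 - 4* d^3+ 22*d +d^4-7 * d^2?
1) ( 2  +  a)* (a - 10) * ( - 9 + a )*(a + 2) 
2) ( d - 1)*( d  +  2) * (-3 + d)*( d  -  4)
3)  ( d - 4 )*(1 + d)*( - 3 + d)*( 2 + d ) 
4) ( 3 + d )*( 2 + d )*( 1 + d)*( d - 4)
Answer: 3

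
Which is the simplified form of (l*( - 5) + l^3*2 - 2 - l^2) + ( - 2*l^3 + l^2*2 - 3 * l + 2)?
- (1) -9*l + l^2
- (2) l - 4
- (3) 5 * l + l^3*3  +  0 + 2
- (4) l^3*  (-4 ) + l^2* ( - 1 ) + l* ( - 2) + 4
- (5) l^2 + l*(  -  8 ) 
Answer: 5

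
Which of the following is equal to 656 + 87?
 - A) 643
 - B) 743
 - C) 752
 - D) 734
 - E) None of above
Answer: B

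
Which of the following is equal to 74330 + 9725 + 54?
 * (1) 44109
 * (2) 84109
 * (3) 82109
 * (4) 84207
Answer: 2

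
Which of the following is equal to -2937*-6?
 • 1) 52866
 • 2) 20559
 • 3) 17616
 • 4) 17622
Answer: 4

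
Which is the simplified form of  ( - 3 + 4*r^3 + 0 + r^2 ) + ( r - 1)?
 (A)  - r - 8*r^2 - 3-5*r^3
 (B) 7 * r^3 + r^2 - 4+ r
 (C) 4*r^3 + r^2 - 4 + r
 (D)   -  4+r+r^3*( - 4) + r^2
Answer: C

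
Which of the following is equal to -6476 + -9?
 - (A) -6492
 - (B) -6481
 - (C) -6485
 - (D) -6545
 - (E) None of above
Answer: C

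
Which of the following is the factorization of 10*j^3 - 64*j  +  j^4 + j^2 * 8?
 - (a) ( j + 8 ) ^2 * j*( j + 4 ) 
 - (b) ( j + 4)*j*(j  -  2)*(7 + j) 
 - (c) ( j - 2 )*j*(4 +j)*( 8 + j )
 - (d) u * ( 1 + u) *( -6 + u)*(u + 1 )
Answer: c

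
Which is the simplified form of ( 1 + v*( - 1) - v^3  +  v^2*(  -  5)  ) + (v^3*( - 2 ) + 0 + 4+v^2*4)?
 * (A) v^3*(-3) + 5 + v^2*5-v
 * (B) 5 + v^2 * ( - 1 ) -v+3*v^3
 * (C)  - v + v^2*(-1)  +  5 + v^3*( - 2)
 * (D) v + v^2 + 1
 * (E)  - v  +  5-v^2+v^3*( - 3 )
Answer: E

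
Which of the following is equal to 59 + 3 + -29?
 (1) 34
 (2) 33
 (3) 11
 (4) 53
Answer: 2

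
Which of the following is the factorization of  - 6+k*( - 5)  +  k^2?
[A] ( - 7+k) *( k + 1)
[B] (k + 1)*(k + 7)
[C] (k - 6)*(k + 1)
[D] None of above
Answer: C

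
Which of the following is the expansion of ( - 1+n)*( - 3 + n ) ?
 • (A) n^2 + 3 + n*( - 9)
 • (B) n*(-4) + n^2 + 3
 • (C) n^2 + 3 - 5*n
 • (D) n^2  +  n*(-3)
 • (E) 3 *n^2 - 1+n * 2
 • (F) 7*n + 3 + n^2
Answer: B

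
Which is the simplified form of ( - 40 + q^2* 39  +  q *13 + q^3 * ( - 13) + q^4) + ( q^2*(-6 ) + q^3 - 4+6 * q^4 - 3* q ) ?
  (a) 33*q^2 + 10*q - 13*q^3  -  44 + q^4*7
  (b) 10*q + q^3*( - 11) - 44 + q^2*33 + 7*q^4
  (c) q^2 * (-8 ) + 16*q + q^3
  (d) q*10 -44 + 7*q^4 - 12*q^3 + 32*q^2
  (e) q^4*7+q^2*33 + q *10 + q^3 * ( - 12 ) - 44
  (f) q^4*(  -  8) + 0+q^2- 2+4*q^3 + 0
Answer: e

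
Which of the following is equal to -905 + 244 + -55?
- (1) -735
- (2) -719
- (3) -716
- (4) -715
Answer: 3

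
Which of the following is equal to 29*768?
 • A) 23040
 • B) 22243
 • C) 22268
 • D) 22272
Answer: D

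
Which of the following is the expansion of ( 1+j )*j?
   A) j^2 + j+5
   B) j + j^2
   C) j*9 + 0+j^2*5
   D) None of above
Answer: B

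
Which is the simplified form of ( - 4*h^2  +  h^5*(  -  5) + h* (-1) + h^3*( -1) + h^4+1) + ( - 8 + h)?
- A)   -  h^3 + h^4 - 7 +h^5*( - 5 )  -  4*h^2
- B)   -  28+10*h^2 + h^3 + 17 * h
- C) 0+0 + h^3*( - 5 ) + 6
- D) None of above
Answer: A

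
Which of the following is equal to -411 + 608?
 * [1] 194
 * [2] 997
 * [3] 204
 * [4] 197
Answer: 4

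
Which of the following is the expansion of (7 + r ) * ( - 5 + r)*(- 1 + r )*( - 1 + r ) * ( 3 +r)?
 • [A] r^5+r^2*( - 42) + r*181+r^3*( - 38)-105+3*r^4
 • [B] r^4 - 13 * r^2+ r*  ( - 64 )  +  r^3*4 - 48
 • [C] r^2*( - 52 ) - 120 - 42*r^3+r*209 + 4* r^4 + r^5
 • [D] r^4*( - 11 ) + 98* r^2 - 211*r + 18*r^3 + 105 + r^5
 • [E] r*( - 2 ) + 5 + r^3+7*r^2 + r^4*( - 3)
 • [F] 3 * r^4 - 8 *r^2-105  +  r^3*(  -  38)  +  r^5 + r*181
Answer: A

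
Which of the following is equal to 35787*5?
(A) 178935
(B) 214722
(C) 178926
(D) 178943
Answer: A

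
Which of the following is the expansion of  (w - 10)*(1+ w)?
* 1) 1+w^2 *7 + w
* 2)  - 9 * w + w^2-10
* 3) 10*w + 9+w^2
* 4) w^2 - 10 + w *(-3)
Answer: 2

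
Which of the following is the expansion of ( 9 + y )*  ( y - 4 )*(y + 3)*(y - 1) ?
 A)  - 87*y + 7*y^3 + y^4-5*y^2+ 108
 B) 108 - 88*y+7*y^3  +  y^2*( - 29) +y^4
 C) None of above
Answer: C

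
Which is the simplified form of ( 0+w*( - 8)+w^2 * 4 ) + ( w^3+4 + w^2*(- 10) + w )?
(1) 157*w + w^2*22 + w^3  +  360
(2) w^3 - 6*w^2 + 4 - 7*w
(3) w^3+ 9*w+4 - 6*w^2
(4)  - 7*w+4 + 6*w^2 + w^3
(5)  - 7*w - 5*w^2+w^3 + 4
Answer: 2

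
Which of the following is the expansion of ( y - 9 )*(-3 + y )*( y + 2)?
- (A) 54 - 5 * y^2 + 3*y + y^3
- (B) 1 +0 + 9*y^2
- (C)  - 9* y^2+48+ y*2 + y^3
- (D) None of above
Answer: D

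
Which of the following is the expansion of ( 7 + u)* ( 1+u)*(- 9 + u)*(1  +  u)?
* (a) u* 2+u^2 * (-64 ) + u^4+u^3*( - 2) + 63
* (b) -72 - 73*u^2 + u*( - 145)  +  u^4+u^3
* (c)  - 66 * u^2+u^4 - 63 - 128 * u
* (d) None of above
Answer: c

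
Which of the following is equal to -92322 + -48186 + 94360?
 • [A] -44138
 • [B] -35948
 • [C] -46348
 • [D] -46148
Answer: D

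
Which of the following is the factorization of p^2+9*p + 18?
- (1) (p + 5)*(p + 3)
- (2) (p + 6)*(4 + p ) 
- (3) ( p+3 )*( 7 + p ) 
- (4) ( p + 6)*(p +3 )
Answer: 4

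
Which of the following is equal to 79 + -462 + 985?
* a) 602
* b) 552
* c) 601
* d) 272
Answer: a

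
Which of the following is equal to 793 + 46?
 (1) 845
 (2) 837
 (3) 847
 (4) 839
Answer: 4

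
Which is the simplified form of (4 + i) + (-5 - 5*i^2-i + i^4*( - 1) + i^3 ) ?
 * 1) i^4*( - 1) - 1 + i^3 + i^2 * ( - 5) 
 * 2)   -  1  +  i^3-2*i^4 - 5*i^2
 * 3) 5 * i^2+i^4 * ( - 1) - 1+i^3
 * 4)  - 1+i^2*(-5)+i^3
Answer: 1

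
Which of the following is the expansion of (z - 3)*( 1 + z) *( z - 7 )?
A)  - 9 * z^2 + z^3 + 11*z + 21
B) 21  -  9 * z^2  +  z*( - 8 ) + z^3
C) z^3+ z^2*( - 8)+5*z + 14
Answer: A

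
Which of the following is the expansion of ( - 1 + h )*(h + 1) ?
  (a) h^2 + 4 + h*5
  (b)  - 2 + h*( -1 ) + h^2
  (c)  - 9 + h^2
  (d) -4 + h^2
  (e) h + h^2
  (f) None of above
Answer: f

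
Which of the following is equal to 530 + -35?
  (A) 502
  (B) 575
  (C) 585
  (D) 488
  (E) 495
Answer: E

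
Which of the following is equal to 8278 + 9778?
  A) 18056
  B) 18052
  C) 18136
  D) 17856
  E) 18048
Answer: A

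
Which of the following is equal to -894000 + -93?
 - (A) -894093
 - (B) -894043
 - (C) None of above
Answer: A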